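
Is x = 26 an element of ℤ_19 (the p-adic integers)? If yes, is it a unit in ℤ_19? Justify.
x ∈ ℤ_19^× (unit); v_19(x) = 0

ℤ_19 = {x ∈ ℚ_19 : v_19(x) ≥ 0} and ℤ_19^× = {x ∈ ℤ_19 : v_19(x) = 0}. Here v_19(26) = v_19(num) − v_19(den) = 0; compare against these criteria.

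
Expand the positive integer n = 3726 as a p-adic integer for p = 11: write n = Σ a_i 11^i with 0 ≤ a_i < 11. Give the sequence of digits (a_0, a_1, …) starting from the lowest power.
(a_0, a_1, …) = (8, 8, 8, 2)

Repeated division by 11 gives the digits low-to-high: 3726 = 8 + 8·11^1 + 8·11^2 + 2·11^3. Digit sequence: (8, 8, 8, 2).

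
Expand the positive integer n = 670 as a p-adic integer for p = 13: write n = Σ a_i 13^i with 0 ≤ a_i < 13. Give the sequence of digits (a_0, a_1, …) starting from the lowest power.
(a_0, a_1, …) = (7, 12, 3)

Repeated division by 13 gives the digits low-to-high: 670 = 7 + 12·13^1 + 3·13^2. Digit sequence: (7, 12, 3).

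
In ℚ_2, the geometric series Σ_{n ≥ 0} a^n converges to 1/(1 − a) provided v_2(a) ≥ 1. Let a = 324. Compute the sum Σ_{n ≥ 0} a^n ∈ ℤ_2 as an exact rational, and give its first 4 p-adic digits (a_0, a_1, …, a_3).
Σ a^n = 1/(1 − a) = -1/323;  first 4 digits = (1, 0, 1, 0)

v_2(a) = 2 ≥ 1, so the series converges in ℤ_2 to 1/(1 − a) = 1/(1 − 324) = -1/323. Expand this rational in ℤ_2: compute digits iteratively via d_i = x_i mod 2, x_{i+1} = (x_i − d_i)/2. The first 4 digits are (1, 0, 1, 0).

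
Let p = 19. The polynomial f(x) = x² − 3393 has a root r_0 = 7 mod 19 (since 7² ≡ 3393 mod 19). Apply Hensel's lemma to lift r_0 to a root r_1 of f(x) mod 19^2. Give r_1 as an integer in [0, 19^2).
r_1 = 349 (mod 361)

Hensel's recurrence: r_{i+1} = r_i − f(r_i)·(f′(r_i))^{-1} mod 19^{i+2}, with f′(x) = 2x. Iterate:
  r_0 = 7 (mod 19)
  r_1 = 349 (mod 361)
Final: r_1 = 349, and one checks f(r_1) ≡ 0 mod 19^2.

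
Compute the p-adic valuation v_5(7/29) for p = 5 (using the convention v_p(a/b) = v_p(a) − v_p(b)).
v_5(7/29) = 0

Factor powers of 5 from the numerator and denominator of the reduced fraction: 7 = 5^0 · 7 and 29 = 5^0 · 29. Apply v_p(a/b) = v_p(a) − v_p(b): v_5(7/29) = 0 − 0 = 0.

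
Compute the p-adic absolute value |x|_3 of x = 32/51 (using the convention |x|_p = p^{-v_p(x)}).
|32/51|_3 = 3

Step 1 — compute v_3(x) by factoring powers of 3 out of the numerator and denominator: v_3(32/51) = -1. Step 2 — apply |x|_p = p^{-v_p(x)} = 3^{1} = 3.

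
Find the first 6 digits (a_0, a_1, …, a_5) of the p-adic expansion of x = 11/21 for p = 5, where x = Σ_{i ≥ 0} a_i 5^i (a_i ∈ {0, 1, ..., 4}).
(a_0, …, a_5) = (1, 3, 2, 4, 1, 2)

v_5(11/21) = 0 (numerator and denominator both coprime to 5), so x ∈ ℤ_5^×. Compute digits iteratively via a_i = x_i mod 5, x_{i+1} = (x_i − a_i)/5, with x_0 = x:
  x_0 = 11/21;  a_0 = 1;  x_1 = (x_0 − 1)/5 = -2/21
  x_1 = -2/21;  a_1 = 3;  x_2 = (x_1 − 3)/5 = -13/21
  x_2 = -13/21;  a_2 = 2;  x_3 = (x_2 − 2)/5 = -11/21
  x_3 = -11/21;  a_3 = 4;  x_4 = (x_3 − 4)/5 = -19/21
  x_4 = -19/21;  a_4 = 1;  x_5 = (x_4 − 1)/5 = -8/21
  x_5 = -8/21;  a_5 = 2;  x_6 = (x_5 − 2)/5 = -10/21
Digits: (1, 3, 2, 4, 1, 2).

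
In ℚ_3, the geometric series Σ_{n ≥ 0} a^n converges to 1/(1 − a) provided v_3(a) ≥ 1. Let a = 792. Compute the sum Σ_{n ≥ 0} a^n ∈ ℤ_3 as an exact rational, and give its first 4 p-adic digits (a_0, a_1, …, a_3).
Σ a^n = 1/(1 − a) = -1/791;  first 4 digits = (1, 0, 1, 2)

v_3(a) = 2 ≥ 1, so the series converges in ℤ_3 to 1/(1 − a) = 1/(1 − 792) = -1/791. Expand this rational in ℤ_3: compute digits iteratively via d_i = x_i mod 3, x_{i+1} = (x_i − d_i)/3. The first 4 digits are (1, 0, 1, 2).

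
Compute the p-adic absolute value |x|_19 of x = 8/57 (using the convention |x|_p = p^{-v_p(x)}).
|8/57|_19 = 19

Step 1 — compute v_19(x) by factoring powers of 19 out of the numerator and denominator: v_19(8/57) = -1. Step 2 — apply |x|_p = p^{-v_p(x)} = 19^{1} = 19.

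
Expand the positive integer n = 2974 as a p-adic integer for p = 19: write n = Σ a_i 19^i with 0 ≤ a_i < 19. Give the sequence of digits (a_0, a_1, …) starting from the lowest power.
(a_0, a_1, …) = (10, 4, 8)

Repeated division by 19 gives the digits low-to-high: 2974 = 10 + 4·19^1 + 8·19^2. Digit sequence: (10, 4, 8).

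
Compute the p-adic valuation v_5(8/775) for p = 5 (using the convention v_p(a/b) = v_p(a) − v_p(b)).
v_5(8/775) = -2

Factor powers of 5 from the numerator and denominator of the reduced fraction: 8 = 5^0 · 8 and 775 = 5^2 · 31. Apply v_p(a/b) = v_p(a) − v_p(b): v_5(8/775) = 0 − 2 = -2.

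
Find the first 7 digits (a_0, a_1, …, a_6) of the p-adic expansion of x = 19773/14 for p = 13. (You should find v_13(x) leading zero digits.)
(a_0, …, a_6) = (0, 0, 0, 9, 4, 8, 4)

v_13(19773/14) = 3, so a_0 = ... = a_2 = 0. Factor out: x = 13^3 · u with u = 9/14 a unit in ℤ_13. Expand u iteratively via a_{v+i} = u_i mod 13, u_{i+1} = (u_i − a_{v+i})/13:
  u_0 = 9/14;  a_3 = 9;  u_1 = (u_0 − 9)/13 = -9/14
  u_1 = -9/14;  a_4 = 4;  u_2 = (u_1 − 4)/13 = -5/14
  u_2 = -5/14;  a_5 = 8;  u_3 = (u_2 − 8)/13 = -9/14
  u_3 = -9/14;  a_6 = 4;  u_4 = (u_3 − 4)/13 = -5/14
Digits: (0, 0, 0, 9, 4, 8, 4).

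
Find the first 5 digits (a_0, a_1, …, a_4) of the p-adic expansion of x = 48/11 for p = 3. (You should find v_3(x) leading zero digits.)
(a_0, …, a_4) = (0, 2, 2, 2, 1)

v_3(48/11) = 1, so a_0 = ... = a_0 = 0. Factor out: x = 3^1 · u with u = 16/11 a unit in ℤ_3. Expand u iteratively via a_{v+i} = u_i mod 3, u_{i+1} = (u_i − a_{v+i})/3:
  u_0 = 16/11;  a_1 = 2;  u_1 = (u_0 − 2)/3 = -2/11
  u_1 = -2/11;  a_2 = 2;  u_2 = (u_1 − 2)/3 = -8/11
  u_2 = -8/11;  a_3 = 2;  u_3 = (u_2 − 2)/3 = -10/11
  u_3 = -10/11;  a_4 = 1;  u_4 = (u_3 − 1)/3 = -7/11
Digits: (0, 2, 2, 2, 1).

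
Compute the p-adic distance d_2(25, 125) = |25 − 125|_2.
d_2(25, 125) = 1/4

Step 1 — x − y = 25 − 125 = -100. Step 2 — v_2(-100) = 2 (factor: -100 = −(2^2 · 25); the sign does not affect v_p). Step 3 — |x − y|_2 = 2^{-2} = 1/4.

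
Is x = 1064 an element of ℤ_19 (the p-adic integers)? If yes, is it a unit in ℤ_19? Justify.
x ∈ ℤ_19 but not a unit; v_19(x) = 1 > 0

ℤ_19 = {x ∈ ℚ_19 : v_19(x) ≥ 0} and ℤ_19^× = {x ∈ ℤ_19 : v_19(x) = 0}. Here v_19(1064) = v_19(num) − v_19(den) = 1; compare against these criteria.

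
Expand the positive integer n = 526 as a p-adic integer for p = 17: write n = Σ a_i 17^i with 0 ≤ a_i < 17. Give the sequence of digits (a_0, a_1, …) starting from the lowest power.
(a_0, a_1, …) = (16, 13, 1)

Repeated division by 17 gives the digits low-to-high: 526 = 16 + 13·17^1 + 1·17^2. Digit sequence: (16, 13, 1).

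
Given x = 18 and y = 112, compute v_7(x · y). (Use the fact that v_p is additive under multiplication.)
v_7(2016) = 1

v_p(x) = 0 (factor: 18 = 7^0 · 18); v_p(y) = 1 (factor: 112 = 7^1 · 16). Additivity: v_p(xy) = v_p(x) + v_p(y) = 0 + 1 = 1. (Direct check: xy = 2016 = 7^1 · (288).)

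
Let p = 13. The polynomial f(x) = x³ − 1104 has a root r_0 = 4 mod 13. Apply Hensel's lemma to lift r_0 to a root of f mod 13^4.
r_3 = 16813 (mod 28561)

Hensel: r_{i+1} = r_i − f(r_i)/f′(r_i) mod 13^{i+2}, where f′(x) = 3x². Iterate:
  r_0 = 4 (mod 13)
  r_1 = 82 (mod 169)
  r_2 = 1434 (mod 2197)
  r_3 = 16813 (mod 28561)
Final: r = 16813 with f(r) ≡ 0 mod 13^4.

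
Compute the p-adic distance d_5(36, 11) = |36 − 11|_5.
d_5(36, 11) = 1/25

Step 1 — x − y = 36 − 11 = 25. Step 2 — v_5(25) = 2 (factor: 25 = (5^2 · 1); the sign does not affect v_p). Step 3 — |x − y|_5 = 5^{-2} = 1/25.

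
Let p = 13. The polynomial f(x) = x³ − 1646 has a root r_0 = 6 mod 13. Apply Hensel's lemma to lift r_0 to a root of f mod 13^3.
r_2 = 617 (mod 2197)

Hensel: r_{i+1} = r_i − f(r_i)/f′(r_i) mod 13^{i+2}, where f′(x) = 3x². Iterate:
  r_0 = 6 (mod 13)
  r_1 = 110 (mod 169)
  r_2 = 617 (mod 2197)
Final: r = 617 with f(r) ≡ 0 mod 13^3.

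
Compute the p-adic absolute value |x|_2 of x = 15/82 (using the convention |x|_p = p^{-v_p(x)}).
|15/82|_2 = 2

Step 1 — compute v_2(x) by factoring powers of 2 out of the numerator and denominator: v_2(15/82) = -1. Step 2 — apply |x|_p = p^{-v_p(x)} = 2^{1} = 2.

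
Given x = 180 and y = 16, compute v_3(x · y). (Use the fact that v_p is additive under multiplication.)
v_3(2880) = 2

v_p(x) = 2 (factor: 180 = 3^2 · 20); v_p(y) = 0 (factor: 16 = 3^0 · 16). Additivity: v_p(xy) = v_p(x) + v_p(y) = 2 + 0 = 2. (Direct check: xy = 2880 = 3^2 · (320).)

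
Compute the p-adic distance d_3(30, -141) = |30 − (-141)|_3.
d_3(30, -141) = 1/9

Step 1 — x − y = 30 − (-141) = 171. Step 2 — v_3(171) = 2 (factor: 171 = (3^2 · 19); the sign does not affect v_p). Step 3 — |x − y|_3 = 3^{-2} = 1/9.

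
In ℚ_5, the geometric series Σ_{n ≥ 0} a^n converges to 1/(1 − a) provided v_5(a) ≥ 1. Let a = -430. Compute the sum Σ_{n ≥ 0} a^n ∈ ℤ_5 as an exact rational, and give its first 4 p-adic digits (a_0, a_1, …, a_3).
Σ a^n = 1/(1 − a) = 1/431;  first 4 digits = (1, 4, 3, 4)

v_5(a) = 1 ≥ 1, so the series converges in ℤ_5 to 1/(1 − a) = 1/(1 − (-430)) = 1/431. Expand this rational in ℤ_5: compute digits iteratively via d_i = x_i mod 5, x_{i+1} = (x_i − d_i)/5. The first 4 digits are (1, 4, 3, 4).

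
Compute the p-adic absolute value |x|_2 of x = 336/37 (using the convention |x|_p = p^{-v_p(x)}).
|336/37|_2 = 1/16

Step 1 — compute v_2(x) by factoring powers of 2 out of the numerator and denominator: v_2(336/37) = 4. Step 2 — apply |x|_p = p^{-v_p(x)} = 2^{-4} = 1/16.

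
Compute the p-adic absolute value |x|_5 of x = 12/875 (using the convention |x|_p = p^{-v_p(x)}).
|12/875|_5 = 125

Step 1 — compute v_5(x) by factoring powers of 5 out of the numerator and denominator: v_5(12/875) = -3. Step 2 — apply |x|_p = p^{-v_p(x)} = 5^{3} = 125.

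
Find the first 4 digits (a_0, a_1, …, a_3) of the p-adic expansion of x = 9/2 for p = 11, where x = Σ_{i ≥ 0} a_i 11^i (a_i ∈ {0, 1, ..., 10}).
(a_0, …, a_3) = (10, 5, 5, 5)

v_11(9/2) = 0 (numerator and denominator both coprime to 11), so x ∈ ℤ_11^×. Compute digits iteratively via a_i = x_i mod 11, x_{i+1} = (x_i − a_i)/11, with x_0 = x:
  x_0 = 9/2;  a_0 = 10;  x_1 = (x_0 − 10)/11 = -1/2
  x_1 = -1/2;  a_1 = 5;  x_2 = (x_1 − 5)/11 = -1/2
  x_2 = -1/2;  a_2 = 5;  x_3 = (x_2 − 5)/11 = -1/2
  x_3 = -1/2;  a_3 = 5;  x_4 = (x_3 − 5)/11 = -1/2
Digits: (10, 5, 5, 5).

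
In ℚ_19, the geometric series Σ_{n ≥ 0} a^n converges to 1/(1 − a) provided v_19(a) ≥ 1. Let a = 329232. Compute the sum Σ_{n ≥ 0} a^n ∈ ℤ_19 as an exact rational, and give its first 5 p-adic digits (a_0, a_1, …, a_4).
Σ a^n = 1/(1 − a) = -1/329231;  first 5 digits = (1, 0, 0, 10, 2)

v_19(a) = 3 ≥ 1, so the series converges in ℤ_19 to 1/(1 − a) = 1/(1 − 329232) = -1/329231. Expand this rational in ℤ_19: compute digits iteratively via d_i = x_i mod 19, x_{i+1} = (x_i − d_i)/19. The first 5 digits are (1, 0, 0, 10, 2).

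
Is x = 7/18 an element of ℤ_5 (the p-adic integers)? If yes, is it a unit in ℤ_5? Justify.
x ∈ ℤ_5^× (unit); v_5(x) = 0

ℤ_5 = {x ∈ ℚ_5 : v_5(x) ≥ 0} and ℤ_5^× = {x ∈ ℤ_5 : v_5(x) = 0}. Here v_5(7/18) = v_5(num) − v_5(den) = 0; compare against these criteria.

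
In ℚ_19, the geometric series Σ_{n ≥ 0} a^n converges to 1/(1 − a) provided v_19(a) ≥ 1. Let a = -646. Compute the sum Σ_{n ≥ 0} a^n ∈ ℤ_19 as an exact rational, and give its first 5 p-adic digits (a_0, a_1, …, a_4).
Σ a^n = 1/(1 − a) = 1/647;  first 5 digits = (1, 4, 14, 10, 14)

v_19(a) = 1 ≥ 1, so the series converges in ℤ_19 to 1/(1 − a) = 1/(1 − (-646)) = 1/647. Expand this rational in ℤ_19: compute digits iteratively via d_i = x_i mod 19, x_{i+1} = (x_i − d_i)/19. The first 5 digits are (1, 4, 14, 10, 14).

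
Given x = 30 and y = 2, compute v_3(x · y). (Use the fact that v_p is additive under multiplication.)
v_3(60) = 1

v_p(x) = 1 (factor: 30 = 3^1 · 10); v_p(y) = 0 (factor: 2 = 3^0 · 2). Additivity: v_p(xy) = v_p(x) + v_p(y) = 1 + 0 = 1. (Direct check: xy = 60 = 3^1 · (20).)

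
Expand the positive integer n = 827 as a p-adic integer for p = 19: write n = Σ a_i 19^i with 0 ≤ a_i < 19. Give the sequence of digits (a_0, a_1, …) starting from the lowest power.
(a_0, a_1, …) = (10, 5, 2)

Repeated division by 19 gives the digits low-to-high: 827 = 10 + 5·19^1 + 2·19^2. Digit sequence: (10, 5, 2).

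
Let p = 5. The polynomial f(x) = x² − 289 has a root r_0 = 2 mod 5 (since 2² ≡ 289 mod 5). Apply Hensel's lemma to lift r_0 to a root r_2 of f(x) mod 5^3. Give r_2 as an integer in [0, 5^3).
r_2 = 17 (mod 125)

Hensel's recurrence: r_{i+1} = r_i − f(r_i)·(f′(r_i))^{-1} mod 5^{i+2}, with f′(x) = 2x. Iterate:
  r_0 = 2 (mod 5)
  r_1 = 17 (mod 25)
  r_2 = 17 (mod 125)
Final: r_2 = 17, and one checks f(r_2) ≡ 0 mod 5^3.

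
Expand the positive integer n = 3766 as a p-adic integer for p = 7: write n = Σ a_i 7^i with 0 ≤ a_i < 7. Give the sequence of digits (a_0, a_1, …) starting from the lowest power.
(a_0, a_1, …) = (0, 6, 6, 3, 1)

Repeated division by 7 gives the digits low-to-high: 3766 = 6·7^1 + 6·7^2 + 3·7^3 + 1·7^4. Digit sequence: (0, 6, 6, 3, 1).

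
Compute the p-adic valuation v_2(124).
v_2(124) = 2

v_2(n) is the largest exponent k such that 2^k divides n. Factor out: 124 = 2^2 · 31. (Sign doesn't affect v_p.) So v_2(124) = 2.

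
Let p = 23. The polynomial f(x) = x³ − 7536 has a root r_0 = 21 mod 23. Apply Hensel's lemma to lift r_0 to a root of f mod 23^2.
r_1 = 274 (mod 529)

Hensel: r_{i+1} = r_i − f(r_i)/f′(r_i) mod 23^{i+2}, where f′(x) = 3x². Iterate:
  r_0 = 21 (mod 23)
  r_1 = 274 (mod 529)
Final: r = 274 with f(r) ≡ 0 mod 23^2.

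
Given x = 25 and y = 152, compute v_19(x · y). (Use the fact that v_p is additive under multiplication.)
v_19(3800) = 1

v_p(x) = 0 (factor: 25 = 19^0 · 25); v_p(y) = 1 (factor: 152 = 19^1 · 8). Additivity: v_p(xy) = v_p(x) + v_p(y) = 0 + 1 = 1. (Direct check: xy = 3800 = 19^1 · (200).)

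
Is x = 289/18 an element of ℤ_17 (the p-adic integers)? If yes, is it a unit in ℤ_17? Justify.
x ∈ ℤ_17 but not a unit; v_17(x) = 2 > 0

ℤ_17 = {x ∈ ℚ_17 : v_17(x) ≥ 0} and ℤ_17^× = {x ∈ ℤ_17 : v_17(x) = 0}. Here v_17(289/18) = v_17(num) − v_17(den) = 2; compare against these criteria.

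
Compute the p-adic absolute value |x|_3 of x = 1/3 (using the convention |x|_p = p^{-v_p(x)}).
|1/3|_3 = 3

Step 1 — compute v_3(x) by factoring powers of 3 out of the numerator and denominator: v_3(1/3) = -1. Step 2 — apply |x|_p = p^{-v_p(x)} = 3^{1} = 3.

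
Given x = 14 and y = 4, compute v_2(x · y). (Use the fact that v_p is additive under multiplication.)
v_2(56) = 3

v_p(x) = 1 (factor: 14 = 2^1 · 7); v_p(y) = 2 (factor: 4 = 2^2 · 1). Additivity: v_p(xy) = v_p(x) + v_p(y) = 1 + 2 = 3. (Direct check: xy = 56 = 2^3 · (7).)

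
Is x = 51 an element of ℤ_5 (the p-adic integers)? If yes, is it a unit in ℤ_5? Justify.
x ∈ ℤ_5^× (unit); v_5(x) = 0

ℤ_5 = {x ∈ ℚ_5 : v_5(x) ≥ 0} and ℤ_5^× = {x ∈ ℤ_5 : v_5(x) = 0}. Here v_5(51) = v_5(num) − v_5(den) = 0; compare against these criteria.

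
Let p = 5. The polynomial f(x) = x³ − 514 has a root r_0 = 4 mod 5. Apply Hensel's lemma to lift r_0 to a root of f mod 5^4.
r_3 = 404 (mod 625)

Hensel: r_{i+1} = r_i − f(r_i)/f′(r_i) mod 5^{i+2}, where f′(x) = 3x². Iterate:
  r_0 = 4 (mod 5)
  r_1 = 4 (mod 25)
  r_2 = 29 (mod 125)
  r_3 = 404 (mod 625)
Final: r = 404 with f(r) ≡ 0 mod 5^4.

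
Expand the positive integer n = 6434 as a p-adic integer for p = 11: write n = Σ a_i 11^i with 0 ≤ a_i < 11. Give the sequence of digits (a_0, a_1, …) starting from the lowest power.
(a_0, a_1, …) = (10, 1, 9, 4)

Repeated division by 11 gives the digits low-to-high: 6434 = 10 + 1·11^1 + 9·11^2 + 4·11^3. Digit sequence: (10, 1, 9, 4).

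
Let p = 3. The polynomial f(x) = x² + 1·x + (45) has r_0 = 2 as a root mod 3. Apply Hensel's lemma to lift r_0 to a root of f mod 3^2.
r_1 = 8 (mod 9)

Hensel: r_{i+1} = r_i − f(r_i)·(f′(r_i))^{-1} mod 3^{i+2}, f′(x) = 2x + 1. Iterate:
  r_0 = 2 (mod 3)
  r_1 = 8 (mod 9)
Final: r = 8 satisfies f(r) ≡ 0 mod 3^2.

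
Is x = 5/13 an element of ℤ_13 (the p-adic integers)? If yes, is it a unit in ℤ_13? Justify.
x ∉ ℤ_13 (v_13(x) = -1 < 0)

ℤ_13 = {x ∈ ℚ_13 : v_13(x) ≥ 0} and ℤ_13^× = {x ∈ ℤ_13 : v_13(x) = 0}. Here v_13(5/13) = v_13(num) − v_13(den) = -1; compare against these criteria.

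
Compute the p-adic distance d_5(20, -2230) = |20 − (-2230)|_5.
d_5(20, -2230) = 1/125

Step 1 — x − y = 20 − (-2230) = 2250. Step 2 — v_5(2250) = 3 (factor: 2250 = (5^3 · 18); the sign does not affect v_p). Step 3 — |x − y|_5 = 5^{-3} = 1/125.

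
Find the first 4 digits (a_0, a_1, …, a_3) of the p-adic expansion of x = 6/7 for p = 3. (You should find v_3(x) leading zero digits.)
(a_0, …, a_3) = (0, 2, 2, 0)

v_3(6/7) = 1, so a_0 = ... = a_0 = 0. Factor out: x = 3^1 · u with u = 2/7 a unit in ℤ_3. Expand u iteratively via a_{v+i} = u_i mod 3, u_{i+1} = (u_i − a_{v+i})/3:
  u_0 = 2/7;  a_1 = 2;  u_1 = (u_0 − 2)/3 = -4/7
  u_1 = -4/7;  a_2 = 2;  u_2 = (u_1 − 2)/3 = -6/7
  u_2 = -6/7;  a_3 = 0;  u_3 = (u_2 − 0)/3 = -2/7
Digits: (0, 2, 2, 0).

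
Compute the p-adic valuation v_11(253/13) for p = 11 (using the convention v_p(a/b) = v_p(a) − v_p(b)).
v_11(253/13) = 1

Factor powers of 11 from the numerator and denominator of the reduced fraction: 253 = 11^1 · 23 and 13 = 11^0 · 13. Apply v_p(a/b) = v_p(a) − v_p(b): v_11(253/13) = 1 − 0 = 1.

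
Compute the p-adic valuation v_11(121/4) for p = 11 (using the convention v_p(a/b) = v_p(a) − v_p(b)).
v_11(121/4) = 2

Factor powers of 11 from the numerator and denominator of the reduced fraction: 121 = 11^2 · 1 and 4 = 11^0 · 4. Apply v_p(a/b) = v_p(a) − v_p(b): v_11(121/4) = 2 − 0 = 2.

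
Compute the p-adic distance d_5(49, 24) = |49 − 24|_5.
d_5(49, 24) = 1/25

Step 1 — x − y = 49 − 24 = 25. Step 2 — v_5(25) = 2 (factor: 25 = (5^2 · 1); the sign does not affect v_p). Step 3 — |x − y|_5 = 5^{-2} = 1/25.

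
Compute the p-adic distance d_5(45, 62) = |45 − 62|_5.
d_5(45, 62) = 1

Step 1 — x − y = 45 − 62 = -17. Step 2 — v_5(-17) = 0 (factor: -17 = −(5^0 · 17); the sign does not affect v_p). Step 3 — |x − y|_5 = 5^{0} = 1.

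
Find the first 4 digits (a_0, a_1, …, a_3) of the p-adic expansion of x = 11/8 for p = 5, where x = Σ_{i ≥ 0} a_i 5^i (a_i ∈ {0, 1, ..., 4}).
(a_0, …, a_3) = (2, 3, 0, 3)

v_5(11/8) = 0 (numerator and denominator both coprime to 5), so x ∈ ℤ_5^×. Compute digits iteratively via a_i = x_i mod 5, x_{i+1} = (x_i − a_i)/5, with x_0 = x:
  x_0 = 11/8;  a_0 = 2;  x_1 = (x_0 − 2)/5 = -1/8
  x_1 = -1/8;  a_1 = 3;  x_2 = (x_1 − 3)/5 = -5/8
  x_2 = -5/8;  a_2 = 0;  x_3 = (x_2 − 0)/5 = -1/8
  x_3 = -1/8;  a_3 = 3;  x_4 = (x_3 − 3)/5 = -5/8
Digits: (2, 3, 0, 3).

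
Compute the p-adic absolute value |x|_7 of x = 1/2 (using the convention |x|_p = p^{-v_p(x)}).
|1/2|_7 = 1

Step 1 — compute v_7(x) by factoring powers of 7 out of the numerator and denominator: v_7(1/2) = 0. Step 2 — apply |x|_p = p^{-v_p(x)} = 7^{0} = 1.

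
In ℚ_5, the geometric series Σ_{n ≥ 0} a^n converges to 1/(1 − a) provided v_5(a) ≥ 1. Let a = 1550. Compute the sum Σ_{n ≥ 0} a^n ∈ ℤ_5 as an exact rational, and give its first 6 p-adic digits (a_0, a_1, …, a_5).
Σ a^n = 1/(1 − a) = -1/1549;  first 6 digits = (1, 0, 2, 2, 1, 4)

v_5(a) = 2 ≥ 1, so the series converges in ℤ_5 to 1/(1 − a) = 1/(1 − 1550) = -1/1549. Expand this rational in ℤ_5: compute digits iteratively via d_i = x_i mod 5, x_{i+1} = (x_i − d_i)/5. The first 6 digits are (1, 0, 2, 2, 1, 4).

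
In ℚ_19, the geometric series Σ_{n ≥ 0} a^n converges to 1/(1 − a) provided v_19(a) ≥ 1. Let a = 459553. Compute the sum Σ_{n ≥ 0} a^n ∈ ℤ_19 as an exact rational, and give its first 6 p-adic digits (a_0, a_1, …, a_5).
Σ a^n = 1/(1 − a) = -1/459552;  first 6 digits = (1, 0, 0, 10, 3, 0)

v_19(a) = 3 ≥ 1, so the series converges in ℤ_19 to 1/(1 − a) = 1/(1 − 459553) = -1/459552. Expand this rational in ℤ_19: compute digits iteratively via d_i = x_i mod 19, x_{i+1} = (x_i − d_i)/19. The first 6 digits are (1, 0, 0, 10, 3, 0).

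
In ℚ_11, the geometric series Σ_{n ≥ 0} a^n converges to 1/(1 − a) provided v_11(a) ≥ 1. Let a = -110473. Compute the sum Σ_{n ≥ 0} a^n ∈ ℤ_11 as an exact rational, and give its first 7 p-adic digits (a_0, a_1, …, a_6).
Σ a^n = 1/(1 − a) = 1/110474;  first 7 digits = (1, 0, 0, 5, 3, 10, 2)

v_11(a) = 3 ≥ 1, so the series converges in ℤ_11 to 1/(1 − a) = 1/(1 − (-110473)) = 1/110474. Expand this rational in ℤ_11: compute digits iteratively via d_i = x_i mod 11, x_{i+1} = (x_i − d_i)/11. The first 7 digits are (1, 0, 0, 5, 3, 10, 2).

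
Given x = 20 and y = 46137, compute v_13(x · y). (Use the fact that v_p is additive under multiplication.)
v_13(922740) = 3

v_p(x) = 0 (factor: 20 = 13^0 · 20); v_p(y) = 3 (factor: 46137 = 13^3 · 21). Additivity: v_p(xy) = v_p(x) + v_p(y) = 0 + 3 = 3. (Direct check: xy = 922740 = 13^3 · (420).)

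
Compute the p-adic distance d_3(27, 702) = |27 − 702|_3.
d_3(27, 702) = 1/27

Step 1 — x − y = 27 − 702 = -675. Step 2 — v_3(-675) = 3 (factor: -675 = −(3^3 · 25); the sign does not affect v_p). Step 3 — |x − y|_3 = 3^{-3} = 1/27.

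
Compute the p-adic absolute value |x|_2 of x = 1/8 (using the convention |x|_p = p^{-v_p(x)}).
|1/8|_2 = 8

Step 1 — compute v_2(x) by factoring powers of 2 out of the numerator and denominator: v_2(1/8) = -3. Step 2 — apply |x|_p = p^{-v_p(x)} = 2^{3} = 8.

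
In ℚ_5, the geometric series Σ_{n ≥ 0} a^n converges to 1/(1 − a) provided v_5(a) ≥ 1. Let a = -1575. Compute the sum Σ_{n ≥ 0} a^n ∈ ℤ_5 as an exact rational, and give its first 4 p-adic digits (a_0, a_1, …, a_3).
Σ a^n = 1/(1 − a) = 1/1576;  first 4 digits = (1, 0, 2, 2)

v_5(a) = 2 ≥ 1, so the series converges in ℤ_5 to 1/(1 − a) = 1/(1 − (-1575)) = 1/1576. Expand this rational in ℤ_5: compute digits iteratively via d_i = x_i mod 5, x_{i+1} = (x_i − d_i)/5. The first 4 digits are (1, 0, 2, 2).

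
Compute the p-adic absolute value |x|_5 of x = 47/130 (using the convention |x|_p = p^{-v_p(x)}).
|47/130|_5 = 5

Step 1 — compute v_5(x) by factoring powers of 5 out of the numerator and denominator: v_5(47/130) = -1. Step 2 — apply |x|_p = p^{-v_p(x)} = 5^{1} = 5.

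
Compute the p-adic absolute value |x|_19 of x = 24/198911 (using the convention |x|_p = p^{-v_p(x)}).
|24/198911|_19 = 6859

Step 1 — compute v_19(x) by factoring powers of 19 out of the numerator and denominator: v_19(24/198911) = -3. Step 2 — apply |x|_p = p^{-v_p(x)} = 19^{3} = 6859.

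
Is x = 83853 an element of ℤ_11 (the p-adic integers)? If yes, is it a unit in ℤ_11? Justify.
x ∈ ℤ_11 but not a unit; v_11(x) = 3 > 0

ℤ_11 = {x ∈ ℚ_11 : v_11(x) ≥ 0} and ℤ_11^× = {x ∈ ℤ_11 : v_11(x) = 0}. Here v_11(83853) = v_11(num) − v_11(den) = 3; compare against these criteria.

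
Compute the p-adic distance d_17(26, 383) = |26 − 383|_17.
d_17(26, 383) = 1/17

Step 1 — x − y = 26 − 383 = -357. Step 2 — v_17(-357) = 1 (factor: -357 = −(17^1 · 21); the sign does not affect v_p). Step 3 — |x − y|_17 = 17^{-1} = 1/17.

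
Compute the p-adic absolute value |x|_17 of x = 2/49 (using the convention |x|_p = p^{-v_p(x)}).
|2/49|_17 = 1

Step 1 — compute v_17(x) by factoring powers of 17 out of the numerator and denominator: v_17(2/49) = 0. Step 2 — apply |x|_p = p^{-v_p(x)} = 17^{0} = 1.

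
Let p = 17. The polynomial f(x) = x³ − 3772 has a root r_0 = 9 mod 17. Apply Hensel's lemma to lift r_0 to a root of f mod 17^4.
r_3 = 18709 (mod 83521)

Hensel: r_{i+1} = r_i − f(r_i)/f′(r_i) mod 17^{i+2}, where f′(x) = 3x². Iterate:
  r_0 = 9 (mod 17)
  r_1 = 213 (mod 289)
  r_2 = 3970 (mod 4913)
  r_3 = 18709 (mod 83521)
Final: r = 18709 with f(r) ≡ 0 mod 17^4.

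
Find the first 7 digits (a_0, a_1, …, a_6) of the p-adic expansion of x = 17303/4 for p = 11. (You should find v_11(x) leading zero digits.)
(a_0, …, a_6) = (0, 0, 0, 6, 8, 2, 8)

v_11(17303/4) = 3, so a_0 = ... = a_2 = 0. Factor out: x = 11^3 · u with u = 13/4 a unit in ℤ_11. Expand u iteratively via a_{v+i} = u_i mod 11, u_{i+1} = (u_i − a_{v+i})/11:
  u_0 = 13/4;  a_3 = 6;  u_1 = (u_0 − 6)/11 = -1/4
  u_1 = -1/4;  a_4 = 8;  u_2 = (u_1 − 8)/11 = -3/4
  u_2 = -3/4;  a_5 = 2;  u_3 = (u_2 − 2)/11 = -1/4
  u_3 = -1/4;  a_6 = 8;  u_4 = (u_3 − 8)/11 = -3/4
Digits: (0, 0, 0, 6, 8, 2, 8).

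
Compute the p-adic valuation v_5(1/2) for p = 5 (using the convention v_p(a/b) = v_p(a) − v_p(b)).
v_5(1/2) = 0

Factor powers of 5 from the numerator and denominator of the reduced fraction: 1 = 5^0 · 1 and 2 = 5^0 · 2. Apply v_p(a/b) = v_p(a) − v_p(b): v_5(1/2) = 0 − 0 = 0.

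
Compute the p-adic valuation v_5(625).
v_5(625) = 4

v_5(n) is the largest exponent k such that 5^k divides n. Factor out: 625 = 5^4 · 1. (Sign doesn't affect v_p.) So v_5(625) = 4.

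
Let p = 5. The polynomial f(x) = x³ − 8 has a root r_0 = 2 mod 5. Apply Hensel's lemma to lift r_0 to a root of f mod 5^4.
r_3 = 2 (mod 625)

Hensel: r_{i+1} = r_i − f(r_i)/f′(r_i) mod 5^{i+2}, where f′(x) = 3x². Iterate:
  r_0 = 2 (mod 5)
  r_1 = 2 (mod 25)
  r_2 = 2 (mod 125)
  r_3 = 2 (mod 625)
Final: r = 2 with f(r) ≡ 0 mod 5^4.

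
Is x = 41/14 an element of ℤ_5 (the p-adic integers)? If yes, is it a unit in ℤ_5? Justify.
x ∈ ℤ_5^× (unit); v_5(x) = 0

ℤ_5 = {x ∈ ℚ_5 : v_5(x) ≥ 0} and ℤ_5^× = {x ∈ ℤ_5 : v_5(x) = 0}. Here v_5(41/14) = v_5(num) − v_5(den) = 0; compare against these criteria.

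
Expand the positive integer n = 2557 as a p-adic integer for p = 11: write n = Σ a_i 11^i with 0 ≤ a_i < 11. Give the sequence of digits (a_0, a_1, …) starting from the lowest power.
(a_0, a_1, …) = (5, 1, 10, 1)

Repeated division by 11 gives the digits low-to-high: 2557 = 5 + 1·11^1 + 10·11^2 + 1·11^3. Digit sequence: (5, 1, 10, 1).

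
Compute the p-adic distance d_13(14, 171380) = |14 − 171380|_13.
d_13(14, 171380) = 1/28561

Step 1 — x − y = 14 − 171380 = -171366. Step 2 — v_13(-171366) = 4 (factor: -171366 = −(13^4 · 6); the sign does not affect v_p). Step 3 — |x − y|_13 = 13^{-4} = 1/28561.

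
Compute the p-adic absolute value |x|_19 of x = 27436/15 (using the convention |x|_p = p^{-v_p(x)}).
|27436/15|_19 = 1/6859

Step 1 — compute v_19(x) by factoring powers of 19 out of the numerator and denominator: v_19(27436/15) = 3. Step 2 — apply |x|_p = p^{-v_p(x)} = 19^{-3} = 1/6859.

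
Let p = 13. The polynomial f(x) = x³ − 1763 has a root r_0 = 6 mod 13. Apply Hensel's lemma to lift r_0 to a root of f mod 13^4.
r_3 = 15138 (mod 28561)

Hensel: r_{i+1} = r_i − f(r_i)/f′(r_i) mod 13^{i+2}, where f′(x) = 3x². Iterate:
  r_0 = 6 (mod 13)
  r_1 = 97 (mod 169)
  r_2 = 1956 (mod 2197)
  r_3 = 15138 (mod 28561)
Final: r = 15138 with f(r) ≡ 0 mod 13^4.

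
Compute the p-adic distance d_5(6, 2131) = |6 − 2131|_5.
d_5(6, 2131) = 1/125

Step 1 — x − y = 6 − 2131 = -2125. Step 2 — v_5(-2125) = 3 (factor: -2125 = −(5^3 · 17); the sign does not affect v_p). Step 3 — |x − y|_5 = 5^{-3} = 1/125.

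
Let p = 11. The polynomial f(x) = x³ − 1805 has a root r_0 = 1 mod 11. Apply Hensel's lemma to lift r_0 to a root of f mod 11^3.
r_2 = 441 (mod 1331)

Hensel: r_{i+1} = r_i − f(r_i)/f′(r_i) mod 11^{i+2}, where f′(x) = 3x². Iterate:
  r_0 = 1 (mod 11)
  r_1 = 78 (mod 121)
  r_2 = 441 (mod 1331)
Final: r = 441 with f(r) ≡ 0 mod 11^3.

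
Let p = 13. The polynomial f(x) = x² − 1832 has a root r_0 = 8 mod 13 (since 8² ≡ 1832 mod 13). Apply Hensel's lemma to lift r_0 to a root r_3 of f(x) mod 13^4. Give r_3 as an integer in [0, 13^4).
r_3 = 1724 (mod 28561)

Hensel's recurrence: r_{i+1} = r_i − f(r_i)·(f′(r_i))^{-1} mod 13^{i+2}, with f′(x) = 2x. Iterate:
  r_0 = 8 (mod 13)
  r_1 = 34 (mod 169)
  r_2 = 1724 (mod 2197)
  r_3 = 1724 (mod 28561)
Final: r_3 = 1724, and one checks f(r_3) ≡ 0 mod 13^4.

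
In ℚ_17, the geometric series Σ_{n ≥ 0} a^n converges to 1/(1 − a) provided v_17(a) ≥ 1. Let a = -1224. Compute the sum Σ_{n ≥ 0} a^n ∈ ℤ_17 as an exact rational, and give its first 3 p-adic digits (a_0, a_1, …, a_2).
Σ a^n = 1/(1 − a) = 1/1225;  first 3 digits = (1, 13, 11)

v_17(a) = 1 ≥ 1, so the series converges in ℤ_17 to 1/(1 − a) = 1/(1 − (-1224)) = 1/1225. Expand this rational in ℤ_17: compute digits iteratively via d_i = x_i mod 17, x_{i+1} = (x_i − d_i)/17. The first 3 digits are (1, 13, 11).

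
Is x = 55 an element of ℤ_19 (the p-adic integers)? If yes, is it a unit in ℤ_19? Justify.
x ∈ ℤ_19^× (unit); v_19(x) = 0

ℤ_19 = {x ∈ ℚ_19 : v_19(x) ≥ 0} and ℤ_19^× = {x ∈ ℤ_19 : v_19(x) = 0}. Here v_19(55) = v_19(num) − v_19(den) = 0; compare against these criteria.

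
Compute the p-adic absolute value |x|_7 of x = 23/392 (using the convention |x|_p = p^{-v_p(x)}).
|23/392|_7 = 49

Step 1 — compute v_7(x) by factoring powers of 7 out of the numerator and denominator: v_7(23/392) = -2. Step 2 — apply |x|_p = p^{-v_p(x)} = 7^{2} = 49.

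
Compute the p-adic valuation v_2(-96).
v_2(-96) = 5

v_2(n) is the largest exponent k such that 2^k divides n. Factor out: -96 = -2^5 · 3. (Sign doesn't affect v_p.) So v_2(-96) = 5.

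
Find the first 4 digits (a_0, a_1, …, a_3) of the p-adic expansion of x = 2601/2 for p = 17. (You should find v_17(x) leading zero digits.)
(a_0, …, a_3) = (0, 0, 13, 8)

v_17(2601/2) = 2, so a_0 = ... = a_1 = 0. Factor out: x = 17^2 · u with u = 9/2 a unit in ℤ_17. Expand u iteratively via a_{v+i} = u_i mod 17, u_{i+1} = (u_i − a_{v+i})/17:
  u_0 = 9/2;  a_2 = 13;  u_1 = (u_0 − 13)/17 = -1/2
  u_1 = -1/2;  a_3 = 8;  u_2 = (u_1 − 8)/17 = -1/2
Digits: (0, 0, 13, 8).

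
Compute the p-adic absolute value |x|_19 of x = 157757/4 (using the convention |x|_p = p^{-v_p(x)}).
|157757/4|_19 = 1/6859

Step 1 — compute v_19(x) by factoring powers of 19 out of the numerator and denominator: v_19(157757/4) = 3. Step 2 — apply |x|_p = p^{-v_p(x)} = 19^{-3} = 1/6859.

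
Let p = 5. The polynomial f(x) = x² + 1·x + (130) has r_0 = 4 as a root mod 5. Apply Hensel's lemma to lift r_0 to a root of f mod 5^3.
r_2 = 29 (mod 125)

Hensel: r_{i+1} = r_i − f(r_i)·(f′(r_i))^{-1} mod 5^{i+2}, f′(x) = 2x + 1. Iterate:
  r_0 = 4 (mod 5)
  r_1 = 4 (mod 25)
  r_2 = 29 (mod 125)
Final: r = 29 satisfies f(r) ≡ 0 mod 5^3.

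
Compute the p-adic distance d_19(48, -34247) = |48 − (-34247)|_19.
d_19(48, -34247) = 1/6859

Step 1 — x − y = 48 − (-34247) = 34295. Step 2 — v_19(34295) = 3 (factor: 34295 = (19^3 · 5); the sign does not affect v_p). Step 3 — |x − y|_19 = 19^{-3} = 1/6859.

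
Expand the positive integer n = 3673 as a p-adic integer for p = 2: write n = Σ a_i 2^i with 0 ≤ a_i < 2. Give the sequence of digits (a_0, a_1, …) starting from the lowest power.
(a_0, a_1, …) = (1, 0, 0, 1, 1, 0, 1, 0, 0, 1, 1, 1)

Repeated division by 2 gives the digits low-to-high: 3673 = 1 + 1·2^3 + 1·2^4 + 1·2^6 + 1·2^9 + 1·2^10 + 1·2^11. Digit sequence: (1, 0, 0, 1, 1, 0, 1, 0, 0, 1, 1, 1).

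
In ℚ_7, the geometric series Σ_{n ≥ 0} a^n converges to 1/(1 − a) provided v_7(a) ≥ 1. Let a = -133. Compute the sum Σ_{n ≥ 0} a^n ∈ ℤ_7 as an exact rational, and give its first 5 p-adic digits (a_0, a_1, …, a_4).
Σ a^n = 1/(1 − a) = 1/134;  first 5 digits = (1, 2, 1, 3, 2)

v_7(a) = 1 ≥ 1, so the series converges in ℤ_7 to 1/(1 − a) = 1/(1 − (-133)) = 1/134. Expand this rational in ℤ_7: compute digits iteratively via d_i = x_i mod 7, x_{i+1} = (x_i − d_i)/7. The first 5 digits are (1, 2, 1, 3, 2).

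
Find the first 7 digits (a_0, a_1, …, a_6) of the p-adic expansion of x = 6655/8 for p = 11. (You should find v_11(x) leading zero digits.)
(a_0, …, a_6) = (0, 0, 0, 2, 4, 1, 4)

v_11(6655/8) = 3, so a_0 = ... = a_2 = 0. Factor out: x = 11^3 · u with u = 5/8 a unit in ℤ_11. Expand u iteratively via a_{v+i} = u_i mod 11, u_{i+1} = (u_i − a_{v+i})/11:
  u_0 = 5/8;  a_3 = 2;  u_1 = (u_0 − 2)/11 = -1/8
  u_1 = -1/8;  a_4 = 4;  u_2 = (u_1 − 4)/11 = -3/8
  u_2 = -3/8;  a_5 = 1;  u_3 = (u_2 − 1)/11 = -1/8
  u_3 = -1/8;  a_6 = 4;  u_4 = (u_3 − 4)/11 = -3/8
Digits: (0, 0, 0, 2, 4, 1, 4).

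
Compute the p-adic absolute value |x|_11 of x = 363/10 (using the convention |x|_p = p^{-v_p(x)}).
|363/10|_11 = 1/121

Step 1 — compute v_11(x) by factoring powers of 11 out of the numerator and denominator: v_11(363/10) = 2. Step 2 — apply |x|_p = p^{-v_p(x)} = 11^{-2} = 1/121.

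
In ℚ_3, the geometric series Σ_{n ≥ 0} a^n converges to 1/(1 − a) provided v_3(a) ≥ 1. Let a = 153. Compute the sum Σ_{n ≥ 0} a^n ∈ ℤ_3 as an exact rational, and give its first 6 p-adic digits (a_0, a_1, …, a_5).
Σ a^n = 1/(1 − a) = -1/152;  first 6 digits = (1, 0, 2, 2, 2, 0)

v_3(a) = 2 ≥ 1, so the series converges in ℤ_3 to 1/(1 − a) = 1/(1 − 153) = -1/152. Expand this rational in ℤ_3: compute digits iteratively via d_i = x_i mod 3, x_{i+1} = (x_i − d_i)/3. The first 6 digits are (1, 0, 2, 2, 2, 0).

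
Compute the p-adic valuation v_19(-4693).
v_19(-4693) = 2

v_19(n) is the largest exponent k such that 19^k divides n. Factor out: -4693 = -19^2 · 13. (Sign doesn't affect v_p.) So v_19(-4693) = 2.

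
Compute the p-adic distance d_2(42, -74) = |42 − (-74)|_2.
d_2(42, -74) = 1/4

Step 1 — x − y = 42 − (-74) = 116. Step 2 — v_2(116) = 2 (factor: 116 = (2^2 · 29); the sign does not affect v_p). Step 3 — |x − y|_2 = 2^{-2} = 1/4.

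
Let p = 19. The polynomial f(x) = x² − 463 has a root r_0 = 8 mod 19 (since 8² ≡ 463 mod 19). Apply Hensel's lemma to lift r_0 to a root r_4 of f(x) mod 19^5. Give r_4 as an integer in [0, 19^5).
r_4 = 1369870 (mod 2476099)

Hensel's recurrence: r_{i+1} = r_i − f(r_i)·(f′(r_i))^{-1} mod 19^{i+2}, with f′(x) = 2x. Iterate:
  r_0 = 8 (mod 19)
  r_1 = 236 (mod 361)
  r_2 = 4929 (mod 6859)
  r_3 = 66660 (mod 130321)
  r_4 = 1369870 (mod 2476099)
Final: r_4 = 1369870, and one checks f(r_4) ≡ 0 mod 19^5.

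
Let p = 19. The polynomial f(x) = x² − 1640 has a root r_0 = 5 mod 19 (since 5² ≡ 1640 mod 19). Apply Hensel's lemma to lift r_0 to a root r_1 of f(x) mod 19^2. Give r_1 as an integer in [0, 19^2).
r_1 = 347 (mod 361)

Hensel's recurrence: r_{i+1} = r_i − f(r_i)·(f′(r_i))^{-1} mod 19^{i+2}, with f′(x) = 2x. Iterate:
  r_0 = 5 (mod 19)
  r_1 = 347 (mod 361)
Final: r_1 = 347, and one checks f(r_1) ≡ 0 mod 19^2.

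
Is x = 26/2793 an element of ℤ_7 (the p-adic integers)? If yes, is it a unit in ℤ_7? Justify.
x ∉ ℤ_7 (v_7(x) = -2 < 0)

ℤ_7 = {x ∈ ℚ_7 : v_7(x) ≥ 0} and ℤ_7^× = {x ∈ ℤ_7 : v_7(x) = 0}. Here v_7(26/2793) = v_7(num) − v_7(den) = -2; compare against these criteria.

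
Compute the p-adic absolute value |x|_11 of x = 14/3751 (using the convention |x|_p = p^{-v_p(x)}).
|14/3751|_11 = 121

Step 1 — compute v_11(x) by factoring powers of 11 out of the numerator and denominator: v_11(14/3751) = -2. Step 2 — apply |x|_p = p^{-v_p(x)} = 11^{2} = 121.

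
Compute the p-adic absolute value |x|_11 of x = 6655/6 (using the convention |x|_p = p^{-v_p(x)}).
|6655/6|_11 = 1/1331

Step 1 — compute v_11(x) by factoring powers of 11 out of the numerator and denominator: v_11(6655/6) = 3. Step 2 — apply |x|_p = p^{-v_p(x)} = 11^{-3} = 1/1331.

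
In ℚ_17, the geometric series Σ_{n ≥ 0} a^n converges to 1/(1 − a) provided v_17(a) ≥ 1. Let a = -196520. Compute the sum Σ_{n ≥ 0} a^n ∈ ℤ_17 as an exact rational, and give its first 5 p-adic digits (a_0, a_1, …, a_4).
Σ a^n = 1/(1 − a) = 1/196521;  first 5 digits = (1, 0, 0, 11, 14)

v_17(a) = 3 ≥ 1, so the series converges in ℤ_17 to 1/(1 − a) = 1/(1 − (-196520)) = 1/196521. Expand this rational in ℤ_17: compute digits iteratively via d_i = x_i mod 17, x_{i+1} = (x_i − d_i)/17. The first 5 digits are (1, 0, 0, 11, 14).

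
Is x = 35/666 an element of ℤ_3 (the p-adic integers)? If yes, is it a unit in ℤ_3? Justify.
x ∉ ℤ_3 (v_3(x) = -2 < 0)

ℤ_3 = {x ∈ ℚ_3 : v_3(x) ≥ 0} and ℤ_3^× = {x ∈ ℤ_3 : v_3(x) = 0}. Here v_3(35/666) = v_3(num) − v_3(den) = -2; compare against these criteria.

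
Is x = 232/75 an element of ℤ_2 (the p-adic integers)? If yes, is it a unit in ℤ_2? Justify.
x ∈ ℤ_2 but not a unit; v_2(x) = 3 > 0

ℤ_2 = {x ∈ ℚ_2 : v_2(x) ≥ 0} and ℤ_2^× = {x ∈ ℤ_2 : v_2(x) = 0}. Here v_2(232/75) = v_2(num) − v_2(den) = 3; compare against these criteria.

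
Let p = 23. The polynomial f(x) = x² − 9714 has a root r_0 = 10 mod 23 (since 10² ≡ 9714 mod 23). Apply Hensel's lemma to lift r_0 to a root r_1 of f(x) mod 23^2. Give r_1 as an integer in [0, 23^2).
r_1 = 332 (mod 529)

Hensel's recurrence: r_{i+1} = r_i − f(r_i)·(f′(r_i))^{-1} mod 23^{i+2}, with f′(x) = 2x. Iterate:
  r_0 = 10 (mod 23)
  r_1 = 332 (mod 529)
Final: r_1 = 332, and one checks f(r_1) ≡ 0 mod 23^2.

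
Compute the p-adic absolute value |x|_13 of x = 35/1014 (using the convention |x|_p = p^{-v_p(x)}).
|35/1014|_13 = 169

Step 1 — compute v_13(x) by factoring powers of 13 out of the numerator and denominator: v_13(35/1014) = -2. Step 2 — apply |x|_p = p^{-v_p(x)} = 13^{2} = 169.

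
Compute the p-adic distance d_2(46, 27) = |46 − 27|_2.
d_2(46, 27) = 1

Step 1 — x − y = 46 − 27 = 19. Step 2 — v_2(19) = 0 (factor: 19 = (2^0 · 19); the sign does not affect v_p). Step 3 — |x − y|_2 = 2^{0} = 1.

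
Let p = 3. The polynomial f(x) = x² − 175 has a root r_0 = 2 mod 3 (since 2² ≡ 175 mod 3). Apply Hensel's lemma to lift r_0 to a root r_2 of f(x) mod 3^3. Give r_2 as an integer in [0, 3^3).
r_2 = 11 (mod 27)

Hensel's recurrence: r_{i+1} = r_i − f(r_i)·(f′(r_i))^{-1} mod 3^{i+2}, with f′(x) = 2x. Iterate:
  r_0 = 2 (mod 3)
  r_1 = 2 (mod 9)
  r_2 = 11 (mod 27)
Final: r_2 = 11, and one checks f(r_2) ≡ 0 mod 3^3.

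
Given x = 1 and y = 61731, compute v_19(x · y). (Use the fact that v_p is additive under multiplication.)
v_19(61731) = 3

v_p(x) = 0 (factor: 1 = 19^0 · 1); v_p(y) = 3 (factor: 61731 = 19^3 · 9). Additivity: v_p(xy) = v_p(x) + v_p(y) = 0 + 3 = 3. (Direct check: xy = 61731 = 19^3 · (9).)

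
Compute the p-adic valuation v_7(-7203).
v_7(-7203) = 4

v_7(n) is the largest exponent k such that 7^k divides n. Factor out: -7203 = -7^4 · 3. (Sign doesn't affect v_p.) So v_7(-7203) = 4.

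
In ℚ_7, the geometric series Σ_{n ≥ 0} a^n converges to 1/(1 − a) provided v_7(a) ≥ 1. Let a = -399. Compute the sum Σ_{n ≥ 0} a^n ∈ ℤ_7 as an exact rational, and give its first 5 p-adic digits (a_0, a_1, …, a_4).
Σ a^n = 1/(1 − a) = 1/400;  first 5 digits = (1, 6, 6, 6, 0)

v_7(a) = 1 ≥ 1, so the series converges in ℤ_7 to 1/(1 − a) = 1/(1 − (-399)) = 1/400. Expand this rational in ℤ_7: compute digits iteratively via d_i = x_i mod 7, x_{i+1} = (x_i − d_i)/7. The first 5 digits are (1, 6, 6, 6, 0).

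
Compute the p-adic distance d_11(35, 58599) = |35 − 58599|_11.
d_11(35, 58599) = 1/14641

Step 1 — x − y = 35 − 58599 = -58564. Step 2 — v_11(-58564) = 4 (factor: -58564 = −(11^4 · 4); the sign does not affect v_p). Step 3 — |x − y|_11 = 11^{-4} = 1/14641.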